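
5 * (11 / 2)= 55 / 2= 27.50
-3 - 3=-6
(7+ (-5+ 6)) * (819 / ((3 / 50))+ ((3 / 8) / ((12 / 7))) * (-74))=218141 / 2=109070.50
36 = 36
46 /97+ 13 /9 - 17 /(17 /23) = -18404 /873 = -21.08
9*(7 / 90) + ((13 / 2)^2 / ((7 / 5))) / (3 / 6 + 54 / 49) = 15337 / 785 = 19.54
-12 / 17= -0.71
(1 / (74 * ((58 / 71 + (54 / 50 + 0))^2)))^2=9926437890625 / 703778353735380196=0.00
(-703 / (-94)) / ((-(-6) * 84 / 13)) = 9139 / 47376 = 0.19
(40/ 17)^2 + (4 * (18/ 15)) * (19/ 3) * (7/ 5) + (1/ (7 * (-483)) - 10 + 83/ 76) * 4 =5784676619/ 464126775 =12.46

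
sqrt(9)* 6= 18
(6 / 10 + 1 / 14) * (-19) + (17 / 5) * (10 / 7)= -79 / 10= -7.90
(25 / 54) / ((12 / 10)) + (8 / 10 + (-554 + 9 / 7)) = -6254333 / 11340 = -551.53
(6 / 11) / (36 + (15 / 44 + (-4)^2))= 24 / 2303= 0.01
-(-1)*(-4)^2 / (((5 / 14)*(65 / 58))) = 39.98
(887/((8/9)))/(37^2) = 7983/10952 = 0.73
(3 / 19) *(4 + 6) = 30 / 19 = 1.58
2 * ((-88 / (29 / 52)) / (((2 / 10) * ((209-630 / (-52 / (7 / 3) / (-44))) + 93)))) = 148720 / 88769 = 1.68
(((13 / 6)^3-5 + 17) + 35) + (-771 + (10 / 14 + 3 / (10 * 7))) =-5390821 / 7560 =-713.07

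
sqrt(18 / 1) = 3 * sqrt(2) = 4.24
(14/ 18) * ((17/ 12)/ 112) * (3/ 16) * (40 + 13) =901/ 9216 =0.10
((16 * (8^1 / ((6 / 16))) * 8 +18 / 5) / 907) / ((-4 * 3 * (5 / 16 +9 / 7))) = -1148392 / 7305885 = -0.16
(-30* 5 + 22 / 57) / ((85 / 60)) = -34112 / 323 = -105.61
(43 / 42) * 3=43 / 14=3.07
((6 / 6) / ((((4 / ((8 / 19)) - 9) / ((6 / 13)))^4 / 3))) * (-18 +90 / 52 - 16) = -26096256 / 371293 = -70.28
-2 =-2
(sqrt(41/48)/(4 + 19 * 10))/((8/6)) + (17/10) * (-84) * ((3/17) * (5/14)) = -9 + sqrt(123)/3104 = -9.00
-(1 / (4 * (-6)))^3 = 1 / 13824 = 0.00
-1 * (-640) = 640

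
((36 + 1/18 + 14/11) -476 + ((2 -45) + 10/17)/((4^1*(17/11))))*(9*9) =-458896635/12716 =-36088.13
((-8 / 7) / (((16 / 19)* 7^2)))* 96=-912 / 343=-2.66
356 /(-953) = -356 /953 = -0.37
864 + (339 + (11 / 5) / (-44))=24059 / 20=1202.95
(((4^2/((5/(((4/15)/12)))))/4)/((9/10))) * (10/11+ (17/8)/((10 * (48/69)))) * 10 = 17101/71280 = 0.24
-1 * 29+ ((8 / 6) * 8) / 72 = -779 / 27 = -28.85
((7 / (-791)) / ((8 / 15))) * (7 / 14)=-15 / 1808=-0.01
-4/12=-1/3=-0.33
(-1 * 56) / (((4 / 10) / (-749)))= 104860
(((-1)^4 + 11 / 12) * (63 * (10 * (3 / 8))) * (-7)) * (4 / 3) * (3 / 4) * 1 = -50715 / 16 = -3169.69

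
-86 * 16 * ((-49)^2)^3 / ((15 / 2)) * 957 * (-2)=24302199876622976 / 5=4860439975324595.20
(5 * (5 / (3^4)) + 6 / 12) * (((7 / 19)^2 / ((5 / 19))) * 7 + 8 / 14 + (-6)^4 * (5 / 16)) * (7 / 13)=660109 / 3705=178.17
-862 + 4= -858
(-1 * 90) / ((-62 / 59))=2655 / 31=85.65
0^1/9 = 0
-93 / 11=-8.45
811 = 811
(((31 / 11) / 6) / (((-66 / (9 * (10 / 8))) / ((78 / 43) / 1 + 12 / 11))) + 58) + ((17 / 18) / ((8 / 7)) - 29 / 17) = 56.89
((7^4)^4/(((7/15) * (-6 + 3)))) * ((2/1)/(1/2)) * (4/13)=-379804920795440/13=-29215763138110.77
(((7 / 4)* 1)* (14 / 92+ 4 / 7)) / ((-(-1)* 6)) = 233 / 1104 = 0.21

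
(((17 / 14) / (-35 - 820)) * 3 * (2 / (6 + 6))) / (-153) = 1 / 215460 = 0.00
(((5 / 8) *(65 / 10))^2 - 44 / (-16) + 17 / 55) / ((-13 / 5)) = -275447 / 36608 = -7.52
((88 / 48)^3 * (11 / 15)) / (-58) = -14641 / 187920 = -0.08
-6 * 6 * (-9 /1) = 324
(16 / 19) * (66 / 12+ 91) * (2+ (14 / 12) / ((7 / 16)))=21616 / 57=379.23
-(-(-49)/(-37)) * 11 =14.57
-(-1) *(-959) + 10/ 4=-1913/ 2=-956.50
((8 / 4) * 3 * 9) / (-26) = -27 / 13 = -2.08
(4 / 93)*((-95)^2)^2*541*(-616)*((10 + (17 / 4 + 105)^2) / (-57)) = 68263003631033750 / 279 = 244670263910515.23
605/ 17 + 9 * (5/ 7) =5000/ 119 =42.02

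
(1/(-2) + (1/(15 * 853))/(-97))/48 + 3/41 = 306555323/4885028640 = 0.06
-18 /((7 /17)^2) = -5202 /49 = -106.16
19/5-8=-21/5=-4.20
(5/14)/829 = 5/11606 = 0.00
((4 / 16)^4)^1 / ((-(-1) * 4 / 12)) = 3 / 256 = 0.01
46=46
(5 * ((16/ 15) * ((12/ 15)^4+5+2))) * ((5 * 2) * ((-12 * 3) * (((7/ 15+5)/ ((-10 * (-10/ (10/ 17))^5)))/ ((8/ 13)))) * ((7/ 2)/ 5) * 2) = -276452176/ 22185265625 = -0.01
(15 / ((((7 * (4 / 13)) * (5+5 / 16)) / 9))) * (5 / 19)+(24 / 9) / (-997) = 20978732 / 6762651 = 3.10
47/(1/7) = 329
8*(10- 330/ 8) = -250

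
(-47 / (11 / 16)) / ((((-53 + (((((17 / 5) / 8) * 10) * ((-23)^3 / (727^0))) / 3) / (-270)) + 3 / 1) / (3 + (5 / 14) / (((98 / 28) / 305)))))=-168.56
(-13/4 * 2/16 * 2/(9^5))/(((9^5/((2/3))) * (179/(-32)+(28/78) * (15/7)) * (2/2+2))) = 0.00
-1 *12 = -12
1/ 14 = 0.07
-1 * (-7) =7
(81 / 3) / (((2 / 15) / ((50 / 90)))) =225 / 2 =112.50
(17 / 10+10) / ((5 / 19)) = 2223 / 50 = 44.46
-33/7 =-4.71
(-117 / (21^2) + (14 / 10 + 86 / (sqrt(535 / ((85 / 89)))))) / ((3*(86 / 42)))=278 / 1505 + 14*sqrt(161891) / 9523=0.78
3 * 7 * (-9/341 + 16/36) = 8981/1023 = 8.78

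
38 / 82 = 19 / 41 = 0.46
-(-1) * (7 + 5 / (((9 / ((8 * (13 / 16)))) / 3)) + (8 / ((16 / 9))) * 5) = 121 / 3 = 40.33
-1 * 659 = -659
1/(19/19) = 1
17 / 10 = 1.70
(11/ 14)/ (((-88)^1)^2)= 1/ 9856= 0.00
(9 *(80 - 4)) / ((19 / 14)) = 504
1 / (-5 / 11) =-11 / 5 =-2.20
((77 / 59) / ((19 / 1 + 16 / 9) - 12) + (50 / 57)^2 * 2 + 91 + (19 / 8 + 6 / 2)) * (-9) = -11880159575 / 13460968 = -882.56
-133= -133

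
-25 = -25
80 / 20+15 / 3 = 9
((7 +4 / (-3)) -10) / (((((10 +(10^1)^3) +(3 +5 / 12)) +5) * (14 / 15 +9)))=-780 / 1820929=-0.00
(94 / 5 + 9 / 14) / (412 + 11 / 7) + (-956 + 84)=-25243039 / 28950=-871.95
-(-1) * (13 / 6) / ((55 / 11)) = 13 / 30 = 0.43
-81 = -81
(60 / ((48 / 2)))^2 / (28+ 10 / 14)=175 / 804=0.22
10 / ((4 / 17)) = 85 / 2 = 42.50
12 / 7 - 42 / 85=726 / 595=1.22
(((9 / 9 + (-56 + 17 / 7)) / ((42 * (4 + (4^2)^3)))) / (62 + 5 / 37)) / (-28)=851 / 4849625550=0.00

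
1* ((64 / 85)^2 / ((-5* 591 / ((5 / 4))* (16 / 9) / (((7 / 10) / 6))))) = -112 / 7116625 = -0.00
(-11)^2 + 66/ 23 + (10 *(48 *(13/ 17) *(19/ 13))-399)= 102184/ 391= 261.34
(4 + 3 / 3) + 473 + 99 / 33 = 481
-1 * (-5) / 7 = 5 / 7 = 0.71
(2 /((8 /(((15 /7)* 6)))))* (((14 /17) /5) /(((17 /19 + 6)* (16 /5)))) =855 /35632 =0.02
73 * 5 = 365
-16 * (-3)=48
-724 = -724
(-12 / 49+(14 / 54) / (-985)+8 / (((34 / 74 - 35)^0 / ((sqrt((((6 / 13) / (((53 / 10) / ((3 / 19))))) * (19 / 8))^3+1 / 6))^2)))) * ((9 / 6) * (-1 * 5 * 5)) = -40.82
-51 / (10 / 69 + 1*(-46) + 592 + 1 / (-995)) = -3501405 / 37495511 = -0.09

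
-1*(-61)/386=61/386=0.16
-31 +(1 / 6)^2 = -1115 / 36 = -30.97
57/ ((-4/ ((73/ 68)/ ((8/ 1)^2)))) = -4161/ 17408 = -0.24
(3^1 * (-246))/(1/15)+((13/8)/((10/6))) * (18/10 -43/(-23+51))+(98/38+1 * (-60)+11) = -1182759783/106400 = -11116.16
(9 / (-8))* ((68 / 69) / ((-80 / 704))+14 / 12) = 15537 / 1840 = 8.44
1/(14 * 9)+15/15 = 127/126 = 1.01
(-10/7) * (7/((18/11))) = -55/9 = -6.11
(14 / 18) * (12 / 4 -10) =-49 / 9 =-5.44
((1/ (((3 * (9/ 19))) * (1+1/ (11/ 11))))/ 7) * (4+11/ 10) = 323/ 1260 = 0.26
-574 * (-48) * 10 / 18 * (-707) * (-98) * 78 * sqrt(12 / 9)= 165443882240 * sqrt(3) / 3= 95519069947.04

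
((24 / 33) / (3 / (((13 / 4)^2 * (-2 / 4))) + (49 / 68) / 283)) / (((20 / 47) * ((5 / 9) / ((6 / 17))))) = -971079408 / 505764325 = -1.92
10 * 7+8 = 78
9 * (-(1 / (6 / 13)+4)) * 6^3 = -11988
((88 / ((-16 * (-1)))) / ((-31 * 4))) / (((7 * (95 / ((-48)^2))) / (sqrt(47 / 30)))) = -528 * sqrt(1410) / 103075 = -0.19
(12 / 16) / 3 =1 / 4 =0.25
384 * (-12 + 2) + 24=-3816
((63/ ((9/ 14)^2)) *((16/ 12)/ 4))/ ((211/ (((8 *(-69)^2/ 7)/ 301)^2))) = 214917888/ 2730973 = 78.70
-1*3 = -3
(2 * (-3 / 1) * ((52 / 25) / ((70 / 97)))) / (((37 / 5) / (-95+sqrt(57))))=287508 / 1295 - 15132 * sqrt(57) / 6475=204.37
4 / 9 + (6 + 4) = 94 / 9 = 10.44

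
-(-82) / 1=82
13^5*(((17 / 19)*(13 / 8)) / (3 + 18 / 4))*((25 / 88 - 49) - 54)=-247233983789 / 33440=-7393360.76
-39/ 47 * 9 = -351/ 47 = -7.47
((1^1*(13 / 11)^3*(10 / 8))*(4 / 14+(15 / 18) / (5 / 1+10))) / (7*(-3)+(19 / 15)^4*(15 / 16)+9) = -354266250 / 4823215243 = -0.07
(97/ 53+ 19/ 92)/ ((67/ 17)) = 168827/ 326692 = 0.52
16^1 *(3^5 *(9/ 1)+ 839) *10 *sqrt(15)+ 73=73+ 484160 *sqrt(15)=1875216.62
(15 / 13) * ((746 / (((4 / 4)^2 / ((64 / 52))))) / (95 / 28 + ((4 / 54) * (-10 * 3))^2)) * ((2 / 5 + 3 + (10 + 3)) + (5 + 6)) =11126118528 / 3193255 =3484.26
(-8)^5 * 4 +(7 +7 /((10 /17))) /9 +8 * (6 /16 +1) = -1310589 /10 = -131058.90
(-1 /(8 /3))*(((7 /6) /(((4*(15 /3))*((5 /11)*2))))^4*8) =-35153041 /691200000000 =-0.00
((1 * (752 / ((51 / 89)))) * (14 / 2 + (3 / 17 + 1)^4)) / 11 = 49837734416 / 46855281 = 1063.65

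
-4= -4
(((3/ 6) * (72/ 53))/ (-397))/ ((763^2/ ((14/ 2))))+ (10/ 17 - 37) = -1083198528905/ 29748586399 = -36.41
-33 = -33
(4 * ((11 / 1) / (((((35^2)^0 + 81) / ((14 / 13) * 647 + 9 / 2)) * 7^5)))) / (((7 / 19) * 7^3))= 3810697 / 21508472531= 0.00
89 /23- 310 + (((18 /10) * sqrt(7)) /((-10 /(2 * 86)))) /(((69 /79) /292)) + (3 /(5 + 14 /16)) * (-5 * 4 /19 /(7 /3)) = -5951544 * sqrt(7) /575- 44046411 /143773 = -27691.24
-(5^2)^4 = -390625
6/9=2/3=0.67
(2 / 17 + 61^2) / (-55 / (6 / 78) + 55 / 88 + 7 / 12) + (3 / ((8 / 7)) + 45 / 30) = -2535237 / 2329816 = -1.09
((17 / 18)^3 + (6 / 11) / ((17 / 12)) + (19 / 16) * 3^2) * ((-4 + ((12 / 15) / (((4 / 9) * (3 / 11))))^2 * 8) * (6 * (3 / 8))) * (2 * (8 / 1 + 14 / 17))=55953246959 / 343332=162971.26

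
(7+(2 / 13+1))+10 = 236 / 13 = 18.15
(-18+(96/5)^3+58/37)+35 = 32821107/4625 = 7096.46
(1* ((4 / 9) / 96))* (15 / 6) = 5 / 432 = 0.01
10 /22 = 0.45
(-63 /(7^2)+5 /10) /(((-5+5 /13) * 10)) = 143 /8400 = 0.02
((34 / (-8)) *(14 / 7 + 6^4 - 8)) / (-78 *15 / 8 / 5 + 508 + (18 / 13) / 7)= -11.45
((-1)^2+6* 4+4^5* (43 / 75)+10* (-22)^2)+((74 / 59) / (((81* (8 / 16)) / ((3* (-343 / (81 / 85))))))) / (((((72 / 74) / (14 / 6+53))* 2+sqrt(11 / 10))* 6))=202506765307516483 / 37141722882675-20347188026270* sqrt(110) / 40113060713289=5446.95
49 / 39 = 1.26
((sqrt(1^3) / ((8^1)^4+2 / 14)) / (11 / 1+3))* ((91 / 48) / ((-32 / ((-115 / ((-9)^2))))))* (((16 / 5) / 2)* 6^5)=2093 / 114692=0.02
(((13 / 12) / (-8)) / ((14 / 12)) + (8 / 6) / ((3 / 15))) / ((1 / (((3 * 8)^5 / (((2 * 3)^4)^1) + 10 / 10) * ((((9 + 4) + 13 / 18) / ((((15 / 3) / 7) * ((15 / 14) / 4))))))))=4676995141 / 1620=2887034.04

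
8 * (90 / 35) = 144 / 7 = 20.57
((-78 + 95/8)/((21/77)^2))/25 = -64009/1800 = -35.56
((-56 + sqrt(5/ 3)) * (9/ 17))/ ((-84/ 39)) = 13.45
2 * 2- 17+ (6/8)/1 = -49/4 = -12.25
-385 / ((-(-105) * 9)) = -11 / 27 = -0.41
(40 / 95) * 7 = 56 / 19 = 2.95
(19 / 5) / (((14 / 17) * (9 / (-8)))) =-1292 / 315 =-4.10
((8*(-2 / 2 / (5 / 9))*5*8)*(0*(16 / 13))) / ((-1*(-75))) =0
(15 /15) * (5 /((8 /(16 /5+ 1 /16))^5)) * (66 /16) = 39968373630933 /171798691840000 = 0.23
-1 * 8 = -8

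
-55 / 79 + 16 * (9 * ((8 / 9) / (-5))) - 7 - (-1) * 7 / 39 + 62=444947 / 15405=28.88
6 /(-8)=-3 /4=-0.75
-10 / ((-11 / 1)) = 10 / 11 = 0.91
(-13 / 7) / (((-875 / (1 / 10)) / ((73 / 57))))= 949 / 3491250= 0.00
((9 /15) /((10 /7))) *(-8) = -84 /25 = -3.36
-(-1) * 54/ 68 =27/ 34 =0.79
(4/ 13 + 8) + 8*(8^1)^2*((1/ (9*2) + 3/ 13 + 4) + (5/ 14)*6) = 2702740/ 819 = 3300.05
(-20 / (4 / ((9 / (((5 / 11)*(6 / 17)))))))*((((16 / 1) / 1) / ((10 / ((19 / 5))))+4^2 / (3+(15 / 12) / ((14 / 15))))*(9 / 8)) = -1386979 / 450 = -3082.18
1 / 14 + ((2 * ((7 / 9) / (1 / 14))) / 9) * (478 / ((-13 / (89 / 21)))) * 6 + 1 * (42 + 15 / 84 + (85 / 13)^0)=-9347239 / 4212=-2219.19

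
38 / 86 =19 / 43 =0.44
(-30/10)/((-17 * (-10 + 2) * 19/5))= -15/2584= -0.01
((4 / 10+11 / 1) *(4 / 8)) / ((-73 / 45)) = -513 / 146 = -3.51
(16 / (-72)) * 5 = -10 / 9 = -1.11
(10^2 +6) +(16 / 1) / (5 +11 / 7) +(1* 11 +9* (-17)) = -772 / 23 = -33.57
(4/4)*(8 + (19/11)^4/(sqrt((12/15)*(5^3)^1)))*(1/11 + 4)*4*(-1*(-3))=70286454/161051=436.42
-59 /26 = -2.27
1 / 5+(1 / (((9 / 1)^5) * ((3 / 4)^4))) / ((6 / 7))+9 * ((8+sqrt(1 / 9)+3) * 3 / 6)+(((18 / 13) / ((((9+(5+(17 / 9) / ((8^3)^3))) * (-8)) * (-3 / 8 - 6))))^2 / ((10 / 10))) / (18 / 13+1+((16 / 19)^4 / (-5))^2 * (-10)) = 132658658330071916698433935322791198683241088 / 2590986177187331897571316608489621838766235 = 51.20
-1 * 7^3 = -343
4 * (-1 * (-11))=44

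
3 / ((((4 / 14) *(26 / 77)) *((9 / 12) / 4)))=2156 / 13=165.85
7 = 7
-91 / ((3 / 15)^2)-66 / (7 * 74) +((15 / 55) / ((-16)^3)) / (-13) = -345144909047 / 151703552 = -2275.13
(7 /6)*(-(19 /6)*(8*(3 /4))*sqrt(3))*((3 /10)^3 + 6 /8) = -34447*sqrt(3) /2000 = -29.83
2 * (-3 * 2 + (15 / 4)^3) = 2991 / 32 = 93.47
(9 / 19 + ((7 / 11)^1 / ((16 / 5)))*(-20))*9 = -26361 / 836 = -31.53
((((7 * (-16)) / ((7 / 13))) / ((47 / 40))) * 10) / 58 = -41600 / 1363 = -30.52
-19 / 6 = -3.17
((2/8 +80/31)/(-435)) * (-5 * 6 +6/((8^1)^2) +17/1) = 48321/575360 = 0.08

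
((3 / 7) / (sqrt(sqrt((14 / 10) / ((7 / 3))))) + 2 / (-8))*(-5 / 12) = -5*3^(3 / 4)*5^(1 / 4) / 84 + 5 / 48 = -0.10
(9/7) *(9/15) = 27/35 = 0.77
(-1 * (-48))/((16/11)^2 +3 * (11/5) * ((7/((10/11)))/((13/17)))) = 0.70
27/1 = 27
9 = 9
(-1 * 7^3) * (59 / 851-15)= 4358158 / 851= 5121.22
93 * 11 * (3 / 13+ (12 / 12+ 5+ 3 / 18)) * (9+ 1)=850795 / 13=65445.77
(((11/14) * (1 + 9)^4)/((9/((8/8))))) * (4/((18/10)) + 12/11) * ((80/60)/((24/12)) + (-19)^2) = 254200000/243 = 1046090.53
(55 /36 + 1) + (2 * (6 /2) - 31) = -809 /36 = -22.47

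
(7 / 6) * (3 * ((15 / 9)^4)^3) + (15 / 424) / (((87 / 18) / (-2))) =1313342534765 / 816824817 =1607.86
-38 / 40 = -19 / 20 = -0.95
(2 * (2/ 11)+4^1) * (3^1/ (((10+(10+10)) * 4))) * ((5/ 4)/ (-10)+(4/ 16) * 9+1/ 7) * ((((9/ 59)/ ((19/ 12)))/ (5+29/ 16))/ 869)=164592/ 40880162785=0.00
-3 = -3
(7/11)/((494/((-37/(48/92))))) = -5957/65208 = -0.09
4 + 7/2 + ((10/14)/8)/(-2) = 835/112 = 7.46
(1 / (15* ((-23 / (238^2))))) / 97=-56644 / 33465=-1.69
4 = 4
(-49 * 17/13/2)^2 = 693889/676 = 1026.46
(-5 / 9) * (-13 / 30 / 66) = 13 / 3564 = 0.00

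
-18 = -18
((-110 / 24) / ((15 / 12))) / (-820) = 11 / 2460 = 0.00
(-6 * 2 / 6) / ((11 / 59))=-118 / 11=-10.73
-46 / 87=-0.53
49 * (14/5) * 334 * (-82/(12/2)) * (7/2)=-32879294/15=-2191952.93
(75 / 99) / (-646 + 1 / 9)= -75 / 63943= -0.00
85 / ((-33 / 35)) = -2975 / 33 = -90.15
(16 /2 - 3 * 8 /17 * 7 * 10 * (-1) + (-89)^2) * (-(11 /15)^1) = -500401 /85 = -5887.07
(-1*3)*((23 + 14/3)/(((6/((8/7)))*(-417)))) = 332/8757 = 0.04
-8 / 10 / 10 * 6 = -12 / 25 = -0.48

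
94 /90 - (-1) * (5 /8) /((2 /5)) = 1877 /720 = 2.61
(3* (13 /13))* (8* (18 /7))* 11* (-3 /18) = -792 /7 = -113.14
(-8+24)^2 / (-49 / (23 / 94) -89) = -5888 / 6653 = -0.89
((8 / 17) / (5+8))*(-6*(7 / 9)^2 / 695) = -784 / 4147065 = -0.00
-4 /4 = -1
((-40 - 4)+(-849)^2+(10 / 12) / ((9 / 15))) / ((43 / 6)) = 12973651 / 129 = 100570.94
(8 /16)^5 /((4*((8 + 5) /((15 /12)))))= 5 /6656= 0.00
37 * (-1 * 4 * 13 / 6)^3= -650312 / 27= -24085.63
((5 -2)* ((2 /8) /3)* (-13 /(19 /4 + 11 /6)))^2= 1521 /6241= 0.24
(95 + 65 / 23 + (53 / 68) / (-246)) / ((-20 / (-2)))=37636781 / 3847440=9.78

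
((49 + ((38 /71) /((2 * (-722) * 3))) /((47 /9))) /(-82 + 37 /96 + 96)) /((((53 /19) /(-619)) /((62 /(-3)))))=3815381721568 /244245041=15621.12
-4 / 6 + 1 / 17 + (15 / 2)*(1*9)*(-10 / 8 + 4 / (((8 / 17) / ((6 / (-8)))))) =-515.30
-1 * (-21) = 21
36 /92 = 9 /23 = 0.39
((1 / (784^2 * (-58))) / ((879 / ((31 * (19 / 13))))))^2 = 346921 / 165952841378231717462016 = 0.00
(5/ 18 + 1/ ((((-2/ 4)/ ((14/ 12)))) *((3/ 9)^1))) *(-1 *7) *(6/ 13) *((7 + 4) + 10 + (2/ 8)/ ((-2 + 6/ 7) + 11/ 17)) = 4096939/ 9204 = 445.13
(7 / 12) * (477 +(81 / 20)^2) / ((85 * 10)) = 460509 / 1360000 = 0.34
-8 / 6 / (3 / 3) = -4 / 3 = -1.33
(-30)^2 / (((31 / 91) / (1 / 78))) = 1050 / 31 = 33.87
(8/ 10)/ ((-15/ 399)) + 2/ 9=-4738/ 225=-21.06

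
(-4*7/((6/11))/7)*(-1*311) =6842/3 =2280.67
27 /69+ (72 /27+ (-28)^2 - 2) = 54169 /69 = 785.06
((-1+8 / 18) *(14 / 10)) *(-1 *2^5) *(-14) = -348.44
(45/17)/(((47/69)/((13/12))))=13455/3196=4.21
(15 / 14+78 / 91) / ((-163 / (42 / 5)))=-81 / 815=-0.10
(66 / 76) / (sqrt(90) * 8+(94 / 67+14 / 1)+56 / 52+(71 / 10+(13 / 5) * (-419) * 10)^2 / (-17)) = -28024257007756316450 / 224989517085397775634015051-96468789560000 * sqrt(10) / 224989517085397775634015051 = -0.00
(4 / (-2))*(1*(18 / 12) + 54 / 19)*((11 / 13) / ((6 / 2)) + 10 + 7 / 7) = -24200 / 247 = -97.98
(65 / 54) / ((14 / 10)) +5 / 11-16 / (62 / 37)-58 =-66.23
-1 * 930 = -930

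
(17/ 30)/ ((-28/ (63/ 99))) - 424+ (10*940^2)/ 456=475345757/ 25080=18953.18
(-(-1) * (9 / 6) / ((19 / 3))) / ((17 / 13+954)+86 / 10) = 585 / 2380852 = 0.00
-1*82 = -82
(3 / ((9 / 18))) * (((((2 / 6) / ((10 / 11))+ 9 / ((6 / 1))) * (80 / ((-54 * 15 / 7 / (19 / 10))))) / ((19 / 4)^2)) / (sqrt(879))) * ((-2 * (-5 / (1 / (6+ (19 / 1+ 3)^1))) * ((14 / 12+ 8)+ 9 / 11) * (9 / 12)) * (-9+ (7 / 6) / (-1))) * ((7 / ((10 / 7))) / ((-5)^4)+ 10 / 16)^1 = 6980608447904 * sqrt(879) / 697527703125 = 296.71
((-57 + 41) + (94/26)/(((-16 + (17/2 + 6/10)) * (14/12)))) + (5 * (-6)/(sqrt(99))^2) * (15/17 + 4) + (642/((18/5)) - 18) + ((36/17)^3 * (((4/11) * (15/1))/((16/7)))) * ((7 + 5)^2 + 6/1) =1201825578397/339335997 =3541.70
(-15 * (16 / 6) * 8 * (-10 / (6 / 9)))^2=23040000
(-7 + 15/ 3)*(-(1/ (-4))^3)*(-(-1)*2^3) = -0.25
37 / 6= 6.17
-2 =-2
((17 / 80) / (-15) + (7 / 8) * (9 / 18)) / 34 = 127 / 10200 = 0.01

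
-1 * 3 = -3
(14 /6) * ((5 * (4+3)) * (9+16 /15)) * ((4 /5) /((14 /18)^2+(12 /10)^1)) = 364.38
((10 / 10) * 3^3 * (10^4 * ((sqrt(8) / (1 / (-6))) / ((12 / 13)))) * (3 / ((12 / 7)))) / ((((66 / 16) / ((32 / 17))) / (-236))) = 123701760000 * sqrt(2) / 187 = 935511800.44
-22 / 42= -11 / 21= -0.52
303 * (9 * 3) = 8181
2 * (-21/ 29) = -42/ 29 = -1.45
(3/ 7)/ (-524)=-3/ 3668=-0.00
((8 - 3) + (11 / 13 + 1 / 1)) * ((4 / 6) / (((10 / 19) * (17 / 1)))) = 1691 / 3315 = 0.51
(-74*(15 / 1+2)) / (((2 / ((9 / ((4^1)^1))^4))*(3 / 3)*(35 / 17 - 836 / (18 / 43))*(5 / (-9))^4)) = 4142687288877 / 48838880000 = 84.82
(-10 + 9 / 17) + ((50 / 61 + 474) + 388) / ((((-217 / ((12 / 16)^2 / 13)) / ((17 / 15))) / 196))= -47.69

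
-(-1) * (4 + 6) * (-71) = -710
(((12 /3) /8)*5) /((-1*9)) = -5 /18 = -0.28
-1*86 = -86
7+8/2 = 11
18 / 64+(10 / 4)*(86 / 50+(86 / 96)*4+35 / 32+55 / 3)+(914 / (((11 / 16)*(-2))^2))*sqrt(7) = 59623 / 960+58496*sqrt(7) / 121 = 1341.16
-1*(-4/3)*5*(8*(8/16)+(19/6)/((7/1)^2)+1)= 14890/441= 33.76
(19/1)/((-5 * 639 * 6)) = -19/19170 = -0.00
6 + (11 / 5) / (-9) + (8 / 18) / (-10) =257 / 45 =5.71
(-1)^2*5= 5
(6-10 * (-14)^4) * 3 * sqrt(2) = -1152462 * sqrt(2) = -1629827.39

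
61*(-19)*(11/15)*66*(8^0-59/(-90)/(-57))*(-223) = 8346678373/675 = 12365449.44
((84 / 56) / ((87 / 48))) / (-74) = -12 / 1073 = -0.01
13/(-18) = -13/18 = -0.72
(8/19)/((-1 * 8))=-1/19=-0.05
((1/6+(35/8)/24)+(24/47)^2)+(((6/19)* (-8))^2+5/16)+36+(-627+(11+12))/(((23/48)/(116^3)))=-6928772160176623951/3521534784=-1967543297.22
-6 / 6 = -1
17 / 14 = 1.21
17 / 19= 0.89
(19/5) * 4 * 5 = 76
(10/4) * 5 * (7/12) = 175/24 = 7.29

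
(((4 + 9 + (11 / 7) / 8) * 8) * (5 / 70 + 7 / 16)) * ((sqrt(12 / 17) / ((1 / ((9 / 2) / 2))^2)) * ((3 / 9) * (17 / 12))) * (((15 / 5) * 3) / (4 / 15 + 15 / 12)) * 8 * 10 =255897225 * sqrt(51) / 35672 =51229.86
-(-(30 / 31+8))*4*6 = 6672 / 31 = 215.23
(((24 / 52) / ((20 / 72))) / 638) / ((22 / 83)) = 2241 / 228085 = 0.01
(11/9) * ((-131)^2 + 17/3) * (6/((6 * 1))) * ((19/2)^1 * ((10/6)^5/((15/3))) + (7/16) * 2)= 6968091625/13122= 531023.60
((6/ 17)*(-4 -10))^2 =7056/ 289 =24.42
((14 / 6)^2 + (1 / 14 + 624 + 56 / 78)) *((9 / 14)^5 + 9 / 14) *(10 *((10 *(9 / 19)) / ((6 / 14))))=52427.63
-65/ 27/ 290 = -13/ 1566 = -0.01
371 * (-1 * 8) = -2968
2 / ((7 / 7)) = 2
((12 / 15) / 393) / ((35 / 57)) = 76 / 22925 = 0.00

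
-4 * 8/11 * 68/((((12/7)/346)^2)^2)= -292493002707976/891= -328274974980.89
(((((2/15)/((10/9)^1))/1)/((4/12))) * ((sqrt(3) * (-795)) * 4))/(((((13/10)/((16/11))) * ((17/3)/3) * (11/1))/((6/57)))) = -3297024 * sqrt(3)/508079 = -11.24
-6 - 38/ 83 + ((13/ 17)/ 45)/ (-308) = -126293399/ 19556460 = -6.46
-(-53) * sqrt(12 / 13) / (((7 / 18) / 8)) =15264 * sqrt(39) / 91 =1047.51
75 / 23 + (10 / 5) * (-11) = -431 / 23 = -18.74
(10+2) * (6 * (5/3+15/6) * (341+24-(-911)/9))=419600/3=139866.67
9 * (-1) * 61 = -549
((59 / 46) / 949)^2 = 3481 / 1905671716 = 0.00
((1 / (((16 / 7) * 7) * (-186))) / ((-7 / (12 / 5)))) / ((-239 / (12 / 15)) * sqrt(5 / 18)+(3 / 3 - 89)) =3168 / 5327190505 - 717 * sqrt(10) / 2130876202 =-0.00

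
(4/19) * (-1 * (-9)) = 36/19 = 1.89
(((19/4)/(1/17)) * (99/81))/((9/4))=43.86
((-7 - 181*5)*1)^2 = 831744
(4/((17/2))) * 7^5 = 7909.18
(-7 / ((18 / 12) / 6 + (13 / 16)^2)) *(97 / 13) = -173824 / 3029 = -57.39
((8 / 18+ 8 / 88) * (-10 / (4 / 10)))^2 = 1755625 / 9801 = 179.13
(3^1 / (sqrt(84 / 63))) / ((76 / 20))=15 *sqrt(3) / 38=0.68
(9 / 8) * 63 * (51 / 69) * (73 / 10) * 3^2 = 6332823 / 1840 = 3441.75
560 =560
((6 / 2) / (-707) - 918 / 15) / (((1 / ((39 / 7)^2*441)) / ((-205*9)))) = 1092871349037 / 707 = 1545786915.19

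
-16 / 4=-4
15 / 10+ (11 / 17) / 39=2011 / 1326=1.52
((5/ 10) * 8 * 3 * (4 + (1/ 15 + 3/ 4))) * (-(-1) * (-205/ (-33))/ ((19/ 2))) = 23698/ 627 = 37.80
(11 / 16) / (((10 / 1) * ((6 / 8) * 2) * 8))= 11 / 1920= 0.01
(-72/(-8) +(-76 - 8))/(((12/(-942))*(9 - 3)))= 3925/4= 981.25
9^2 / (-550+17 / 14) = -378 / 2561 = -0.15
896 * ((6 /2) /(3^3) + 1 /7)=2048 /9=227.56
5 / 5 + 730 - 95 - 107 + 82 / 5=2727 / 5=545.40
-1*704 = -704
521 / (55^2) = 521 / 3025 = 0.17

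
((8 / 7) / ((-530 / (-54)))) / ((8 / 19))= 513 / 1855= 0.28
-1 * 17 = -17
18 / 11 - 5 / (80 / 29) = -31 / 176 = -0.18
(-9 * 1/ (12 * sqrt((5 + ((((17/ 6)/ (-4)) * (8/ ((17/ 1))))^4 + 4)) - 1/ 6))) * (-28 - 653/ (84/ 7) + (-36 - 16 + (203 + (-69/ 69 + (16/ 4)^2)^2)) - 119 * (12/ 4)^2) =83961 * sqrt(2866)/ 22928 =196.04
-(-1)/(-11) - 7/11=-8/11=-0.73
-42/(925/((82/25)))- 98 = -2269694/23125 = -98.15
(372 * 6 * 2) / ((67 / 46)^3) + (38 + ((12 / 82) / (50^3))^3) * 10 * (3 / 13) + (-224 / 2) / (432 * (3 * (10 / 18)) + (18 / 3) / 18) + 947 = 35247603903436816430716708356283 / 14217202507549780273437500000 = 2479.22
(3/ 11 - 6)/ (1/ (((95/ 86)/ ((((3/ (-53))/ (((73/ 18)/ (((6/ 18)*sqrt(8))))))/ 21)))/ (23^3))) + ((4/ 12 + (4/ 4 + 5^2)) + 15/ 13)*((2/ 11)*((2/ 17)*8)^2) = 54030585*sqrt(2)/ 92079856 + 548864/ 123981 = 5.26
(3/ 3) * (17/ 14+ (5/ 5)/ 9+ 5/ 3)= 377/ 126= 2.99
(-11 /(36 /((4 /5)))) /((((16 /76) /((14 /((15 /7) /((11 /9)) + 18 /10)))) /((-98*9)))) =290521 /72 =4035.01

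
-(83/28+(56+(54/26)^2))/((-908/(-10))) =-1497155/2148328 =-0.70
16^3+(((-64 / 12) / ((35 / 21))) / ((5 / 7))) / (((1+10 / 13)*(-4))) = 2355564 / 575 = 4096.63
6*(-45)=-270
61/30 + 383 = 11551/30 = 385.03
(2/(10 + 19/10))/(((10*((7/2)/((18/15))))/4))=96/4165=0.02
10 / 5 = 2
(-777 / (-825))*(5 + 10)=777 / 55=14.13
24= 24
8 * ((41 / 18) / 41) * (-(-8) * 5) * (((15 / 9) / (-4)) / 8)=-25 / 27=-0.93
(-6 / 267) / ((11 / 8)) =-16 / 979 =-0.02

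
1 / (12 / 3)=1 / 4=0.25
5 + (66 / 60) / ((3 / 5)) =41 / 6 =6.83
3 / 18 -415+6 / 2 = -2471 / 6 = -411.83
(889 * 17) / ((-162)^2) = 0.58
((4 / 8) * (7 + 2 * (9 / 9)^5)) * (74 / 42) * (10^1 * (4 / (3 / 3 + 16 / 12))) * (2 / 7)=13320 / 343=38.83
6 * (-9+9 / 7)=-324 / 7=-46.29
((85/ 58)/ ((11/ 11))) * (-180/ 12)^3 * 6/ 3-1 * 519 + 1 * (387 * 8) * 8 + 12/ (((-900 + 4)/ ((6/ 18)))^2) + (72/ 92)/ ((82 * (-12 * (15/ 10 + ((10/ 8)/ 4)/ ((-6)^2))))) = 205429653007318591/ 14308916514816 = 14356.76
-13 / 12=-1.08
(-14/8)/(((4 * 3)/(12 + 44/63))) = -1.85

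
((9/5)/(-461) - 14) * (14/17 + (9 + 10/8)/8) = -7391891/250784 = -29.48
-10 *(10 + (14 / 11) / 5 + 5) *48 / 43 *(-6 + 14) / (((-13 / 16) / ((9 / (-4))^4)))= 264224592 / 6149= 42970.34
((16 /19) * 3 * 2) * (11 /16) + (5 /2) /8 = 1151 /304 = 3.79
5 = 5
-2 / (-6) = 1 / 3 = 0.33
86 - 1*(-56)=142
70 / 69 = 1.01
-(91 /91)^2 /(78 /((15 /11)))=-5 /286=-0.02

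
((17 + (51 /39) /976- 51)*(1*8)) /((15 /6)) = -86275 /793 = -108.80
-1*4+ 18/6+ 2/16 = -7/8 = -0.88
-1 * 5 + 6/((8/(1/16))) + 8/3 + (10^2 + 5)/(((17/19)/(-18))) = -2114.64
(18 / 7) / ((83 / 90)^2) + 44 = 2267612 / 48223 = 47.02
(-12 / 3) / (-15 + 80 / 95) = 76 / 269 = 0.28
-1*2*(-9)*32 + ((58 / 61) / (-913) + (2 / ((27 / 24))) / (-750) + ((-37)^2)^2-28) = 352377567496081 / 187963875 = 1874709.00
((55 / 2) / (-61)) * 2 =-55 / 61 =-0.90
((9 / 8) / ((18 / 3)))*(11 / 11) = 3 / 16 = 0.19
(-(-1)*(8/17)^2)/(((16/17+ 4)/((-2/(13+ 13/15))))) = -10/1547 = -0.01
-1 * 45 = -45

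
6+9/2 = 21/2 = 10.50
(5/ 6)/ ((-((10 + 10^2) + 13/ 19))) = -95/ 12618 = -0.01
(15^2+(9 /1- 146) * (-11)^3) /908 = 45643 /227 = 201.07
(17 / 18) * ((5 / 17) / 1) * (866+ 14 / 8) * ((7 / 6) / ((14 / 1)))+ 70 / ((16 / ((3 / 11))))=67415 / 3168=21.28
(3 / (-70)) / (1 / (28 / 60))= -1 / 50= -0.02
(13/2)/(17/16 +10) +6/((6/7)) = 1343/177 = 7.59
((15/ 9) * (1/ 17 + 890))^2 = 2200568.64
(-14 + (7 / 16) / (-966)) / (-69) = 30913 / 152352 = 0.20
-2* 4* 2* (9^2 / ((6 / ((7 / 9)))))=-168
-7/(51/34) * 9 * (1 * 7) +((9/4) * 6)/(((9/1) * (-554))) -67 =-399991/1108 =-361.00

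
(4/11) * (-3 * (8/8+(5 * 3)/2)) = -102/11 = -9.27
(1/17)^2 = 1/289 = 0.00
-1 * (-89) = 89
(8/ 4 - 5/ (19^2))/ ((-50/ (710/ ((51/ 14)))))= -237566/ 30685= -7.74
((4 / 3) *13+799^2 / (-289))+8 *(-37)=-7463 / 3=-2487.67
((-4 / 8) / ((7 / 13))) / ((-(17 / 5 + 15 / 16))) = 520 / 2429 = 0.21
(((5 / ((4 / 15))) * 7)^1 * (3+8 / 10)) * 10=9975 / 2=4987.50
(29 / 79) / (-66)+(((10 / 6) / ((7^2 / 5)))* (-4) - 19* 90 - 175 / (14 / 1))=-73374976 / 42581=-1723.19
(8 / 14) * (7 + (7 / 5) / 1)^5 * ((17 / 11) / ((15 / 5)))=423190656 / 34375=12311.00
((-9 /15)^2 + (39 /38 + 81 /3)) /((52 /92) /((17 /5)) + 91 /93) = 980601021 /39544700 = 24.80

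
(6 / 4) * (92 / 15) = 46 / 5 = 9.20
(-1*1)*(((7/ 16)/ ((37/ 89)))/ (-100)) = 623/ 59200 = 0.01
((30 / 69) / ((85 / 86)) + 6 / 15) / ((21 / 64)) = 105088 / 41055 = 2.56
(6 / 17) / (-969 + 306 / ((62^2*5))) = -19220 / 52767643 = -0.00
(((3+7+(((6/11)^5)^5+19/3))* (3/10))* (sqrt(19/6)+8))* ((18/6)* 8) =10618011995102332939677572854* sqrt(114)/541735297169418610209151255+509664575764911981104523496992/541735297169418610209151255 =1150.07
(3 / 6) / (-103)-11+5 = -1237 / 206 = -6.00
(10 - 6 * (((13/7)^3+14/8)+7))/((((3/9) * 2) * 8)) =-166557/10976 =-15.17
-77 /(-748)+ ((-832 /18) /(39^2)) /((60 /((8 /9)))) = 990733 /9666540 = 0.10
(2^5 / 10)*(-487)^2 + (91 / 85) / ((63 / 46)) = 116118062 / 153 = 758941.58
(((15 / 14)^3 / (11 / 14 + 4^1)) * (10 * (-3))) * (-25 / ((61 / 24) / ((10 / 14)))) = 75937500 / 1401841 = 54.17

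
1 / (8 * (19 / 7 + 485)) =0.00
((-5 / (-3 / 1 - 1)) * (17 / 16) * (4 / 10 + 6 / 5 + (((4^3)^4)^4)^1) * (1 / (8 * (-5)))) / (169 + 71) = -10960927431172637850669330.00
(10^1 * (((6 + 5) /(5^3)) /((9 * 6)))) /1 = 11 /675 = 0.02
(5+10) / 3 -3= 2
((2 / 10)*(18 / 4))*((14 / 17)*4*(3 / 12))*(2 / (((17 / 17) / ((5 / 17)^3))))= 3150 / 83521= 0.04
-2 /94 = -1 /47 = -0.02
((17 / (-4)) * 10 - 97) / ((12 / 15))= -1395 / 8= -174.38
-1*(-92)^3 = 778688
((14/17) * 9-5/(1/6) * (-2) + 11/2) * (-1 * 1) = -2479/34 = -72.91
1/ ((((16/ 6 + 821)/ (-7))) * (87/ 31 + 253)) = -93/ 2799290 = -0.00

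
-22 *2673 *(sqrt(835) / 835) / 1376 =-29403 *sqrt(835) / 574480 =-1.48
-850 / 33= -25.76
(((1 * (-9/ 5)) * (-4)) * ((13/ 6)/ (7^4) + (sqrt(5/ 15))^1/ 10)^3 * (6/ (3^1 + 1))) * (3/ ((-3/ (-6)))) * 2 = 2023609926/ 1730160900125 + 51921234 * sqrt(3)/ 3603000625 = 0.03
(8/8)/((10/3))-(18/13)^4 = -964077/285610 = -3.38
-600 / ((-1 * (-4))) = -150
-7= -7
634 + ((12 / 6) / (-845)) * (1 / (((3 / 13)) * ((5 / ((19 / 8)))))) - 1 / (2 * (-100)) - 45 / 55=54327011 / 85800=633.18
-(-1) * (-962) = -962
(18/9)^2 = 4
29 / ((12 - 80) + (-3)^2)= -29 / 59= -0.49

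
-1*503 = -503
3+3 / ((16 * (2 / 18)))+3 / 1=123 / 16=7.69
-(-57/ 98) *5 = 285/ 98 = 2.91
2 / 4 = 1 / 2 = 0.50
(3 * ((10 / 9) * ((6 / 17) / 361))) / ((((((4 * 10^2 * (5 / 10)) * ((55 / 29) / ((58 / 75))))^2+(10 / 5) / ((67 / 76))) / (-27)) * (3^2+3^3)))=-710817405 / 69965336487441544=-0.00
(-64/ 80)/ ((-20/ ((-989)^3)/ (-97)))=93834081893/ 25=3753363275.72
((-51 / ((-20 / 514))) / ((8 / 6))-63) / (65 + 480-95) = 4089 / 2000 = 2.04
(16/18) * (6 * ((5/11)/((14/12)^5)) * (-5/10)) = -103680/184877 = -0.56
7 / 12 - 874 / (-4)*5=13117 / 12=1093.08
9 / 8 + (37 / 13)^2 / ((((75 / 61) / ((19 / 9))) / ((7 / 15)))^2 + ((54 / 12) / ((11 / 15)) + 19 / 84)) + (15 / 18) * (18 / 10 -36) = -2451650120205807 / 93033966626536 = -26.35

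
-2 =-2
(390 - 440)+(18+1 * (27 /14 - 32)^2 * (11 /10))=1886931 /1960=962.72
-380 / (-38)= 10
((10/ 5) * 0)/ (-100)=0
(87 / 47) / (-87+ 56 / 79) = -6873 / 320399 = -0.02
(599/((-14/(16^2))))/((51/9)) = -230016/119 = -1932.91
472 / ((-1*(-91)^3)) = 472 / 753571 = 0.00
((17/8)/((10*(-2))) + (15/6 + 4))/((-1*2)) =-3.20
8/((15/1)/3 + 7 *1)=2/3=0.67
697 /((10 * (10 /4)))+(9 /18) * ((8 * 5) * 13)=7197 /25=287.88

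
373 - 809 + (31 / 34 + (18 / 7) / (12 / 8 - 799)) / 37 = -435.98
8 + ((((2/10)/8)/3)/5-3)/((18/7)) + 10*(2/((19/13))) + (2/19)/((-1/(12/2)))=4080733/205200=19.89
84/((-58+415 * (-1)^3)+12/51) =-476/2679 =-0.18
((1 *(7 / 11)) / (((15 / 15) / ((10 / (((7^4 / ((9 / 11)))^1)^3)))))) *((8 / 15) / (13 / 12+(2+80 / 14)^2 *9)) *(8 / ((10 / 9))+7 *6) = 11477376 / 932206085614270775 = 0.00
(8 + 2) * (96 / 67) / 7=960 / 469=2.05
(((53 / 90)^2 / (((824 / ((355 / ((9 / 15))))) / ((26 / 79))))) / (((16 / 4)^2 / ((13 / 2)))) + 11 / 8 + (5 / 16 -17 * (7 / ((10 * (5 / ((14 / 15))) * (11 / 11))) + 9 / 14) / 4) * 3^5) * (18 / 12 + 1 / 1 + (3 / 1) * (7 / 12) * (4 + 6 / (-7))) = -5772.09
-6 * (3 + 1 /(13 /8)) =-282 /13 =-21.69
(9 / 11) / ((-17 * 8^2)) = -9 / 11968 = -0.00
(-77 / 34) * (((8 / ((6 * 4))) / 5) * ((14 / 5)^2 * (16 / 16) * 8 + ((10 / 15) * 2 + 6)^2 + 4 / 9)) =-1013012 / 57375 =-17.66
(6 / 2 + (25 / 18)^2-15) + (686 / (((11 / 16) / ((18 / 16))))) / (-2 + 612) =-8946989 / 1087020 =-8.23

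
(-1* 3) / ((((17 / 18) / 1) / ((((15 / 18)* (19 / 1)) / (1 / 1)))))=-855 / 17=-50.29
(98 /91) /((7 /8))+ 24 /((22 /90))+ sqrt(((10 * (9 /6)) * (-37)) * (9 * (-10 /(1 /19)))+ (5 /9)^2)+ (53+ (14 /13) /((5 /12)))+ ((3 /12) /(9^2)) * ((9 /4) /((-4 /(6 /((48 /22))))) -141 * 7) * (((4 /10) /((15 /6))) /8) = 7657070033 /49420800+ 5 * sqrt(3074923) /9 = 1129.13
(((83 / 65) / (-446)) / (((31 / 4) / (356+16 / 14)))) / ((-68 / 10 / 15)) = 0.29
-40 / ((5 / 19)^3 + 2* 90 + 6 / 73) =-20028280 / 90177539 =-0.22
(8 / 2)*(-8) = -32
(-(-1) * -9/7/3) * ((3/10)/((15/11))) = -33/350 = -0.09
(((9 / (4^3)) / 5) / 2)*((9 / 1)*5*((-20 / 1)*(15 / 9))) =-675 / 32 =-21.09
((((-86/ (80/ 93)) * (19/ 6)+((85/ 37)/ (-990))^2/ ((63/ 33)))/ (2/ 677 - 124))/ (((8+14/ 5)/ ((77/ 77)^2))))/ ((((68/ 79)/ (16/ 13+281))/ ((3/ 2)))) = 42435215344190570617/ 364967294040340992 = 116.27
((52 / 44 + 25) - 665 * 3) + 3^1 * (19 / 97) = -2100102 / 1067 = -1968.23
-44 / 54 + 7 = 167 / 27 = 6.19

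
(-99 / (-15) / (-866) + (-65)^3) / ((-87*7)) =1189126283 / 2636970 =450.94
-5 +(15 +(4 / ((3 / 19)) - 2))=100 / 3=33.33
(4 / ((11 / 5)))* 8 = 14.55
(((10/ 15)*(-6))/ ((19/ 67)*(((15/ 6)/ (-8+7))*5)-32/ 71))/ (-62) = -19028/ 1178403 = -0.02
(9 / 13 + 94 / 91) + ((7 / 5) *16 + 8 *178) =658897 / 455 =1448.13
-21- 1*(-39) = 18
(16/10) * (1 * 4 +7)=88/5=17.60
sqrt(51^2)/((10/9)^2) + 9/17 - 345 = -515373/1700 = -303.16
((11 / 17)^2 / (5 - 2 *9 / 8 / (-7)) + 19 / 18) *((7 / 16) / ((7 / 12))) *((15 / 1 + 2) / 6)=879143 / 364752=2.41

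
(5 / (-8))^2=25 / 64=0.39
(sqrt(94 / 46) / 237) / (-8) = -sqrt(1081) / 43608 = -0.00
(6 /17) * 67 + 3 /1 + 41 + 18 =1456 /17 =85.65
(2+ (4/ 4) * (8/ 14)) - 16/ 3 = -58/ 21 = -2.76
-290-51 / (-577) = -289.91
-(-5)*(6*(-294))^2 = 15558480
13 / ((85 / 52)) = 676 / 85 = 7.95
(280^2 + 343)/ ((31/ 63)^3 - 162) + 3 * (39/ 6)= -37800266745/ 80955646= -466.93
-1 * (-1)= 1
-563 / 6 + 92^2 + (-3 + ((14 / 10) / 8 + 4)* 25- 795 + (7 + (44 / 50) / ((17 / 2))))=78373181 / 10200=7683.65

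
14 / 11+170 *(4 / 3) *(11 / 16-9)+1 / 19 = -2361083 / 1254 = -1882.84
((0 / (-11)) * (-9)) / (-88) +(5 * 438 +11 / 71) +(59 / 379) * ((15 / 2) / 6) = 235760461 / 107636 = 2190.35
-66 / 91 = -0.73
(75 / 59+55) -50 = 370 / 59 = 6.27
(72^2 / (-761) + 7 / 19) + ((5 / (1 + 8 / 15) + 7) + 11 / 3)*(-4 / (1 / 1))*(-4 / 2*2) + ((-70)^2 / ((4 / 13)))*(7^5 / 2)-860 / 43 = 267028506593731 / 1995342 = 133825933.90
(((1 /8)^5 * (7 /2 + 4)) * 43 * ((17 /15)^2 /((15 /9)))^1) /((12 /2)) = 12427 /9830400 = 0.00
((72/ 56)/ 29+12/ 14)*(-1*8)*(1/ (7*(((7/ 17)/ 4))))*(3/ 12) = -2.50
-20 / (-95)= 4 / 19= 0.21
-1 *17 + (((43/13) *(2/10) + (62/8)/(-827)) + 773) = 756.65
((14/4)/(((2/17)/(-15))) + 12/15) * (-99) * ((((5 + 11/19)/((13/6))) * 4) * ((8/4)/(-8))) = -140236569/1235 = -113551.88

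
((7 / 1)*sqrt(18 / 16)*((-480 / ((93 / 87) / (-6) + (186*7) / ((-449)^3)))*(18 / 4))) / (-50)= -17860817209284*sqrt(2) / 14031554335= -1800.16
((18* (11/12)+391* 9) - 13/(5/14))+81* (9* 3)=56861/10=5686.10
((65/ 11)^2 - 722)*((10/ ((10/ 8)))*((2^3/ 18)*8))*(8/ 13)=-170264576/ 14157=-12026.88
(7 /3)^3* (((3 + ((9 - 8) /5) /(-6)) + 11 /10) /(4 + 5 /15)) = 20923 /1755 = 11.92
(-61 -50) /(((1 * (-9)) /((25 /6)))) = 925 /18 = 51.39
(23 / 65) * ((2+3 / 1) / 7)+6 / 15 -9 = -3798 / 455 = -8.35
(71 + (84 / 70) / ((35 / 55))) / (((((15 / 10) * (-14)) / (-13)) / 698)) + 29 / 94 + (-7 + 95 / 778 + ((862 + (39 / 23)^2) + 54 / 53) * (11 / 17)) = 205261030734369413 / 6404942885145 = 32047.29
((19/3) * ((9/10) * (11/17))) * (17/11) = 57/10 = 5.70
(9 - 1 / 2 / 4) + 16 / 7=625 / 56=11.16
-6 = -6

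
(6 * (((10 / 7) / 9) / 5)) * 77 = 44 / 3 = 14.67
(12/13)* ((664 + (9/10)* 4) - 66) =36096/65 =555.32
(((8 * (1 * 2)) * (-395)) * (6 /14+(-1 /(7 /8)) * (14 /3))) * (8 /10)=520768 /21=24798.48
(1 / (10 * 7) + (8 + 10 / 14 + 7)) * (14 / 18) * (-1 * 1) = -367 / 30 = -12.23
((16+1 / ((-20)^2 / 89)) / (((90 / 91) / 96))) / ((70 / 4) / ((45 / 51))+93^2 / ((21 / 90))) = 8266986 / 194706625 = 0.04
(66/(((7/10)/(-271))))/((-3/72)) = 4292640/7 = 613234.29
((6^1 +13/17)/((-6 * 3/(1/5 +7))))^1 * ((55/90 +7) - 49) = 17135/153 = 111.99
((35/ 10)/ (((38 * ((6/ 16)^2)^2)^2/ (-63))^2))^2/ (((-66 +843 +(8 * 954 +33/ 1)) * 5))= 650189320008418321257174401024/ 14461929409958400488143815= 44958.68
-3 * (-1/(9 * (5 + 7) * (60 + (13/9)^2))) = 9/20116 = 0.00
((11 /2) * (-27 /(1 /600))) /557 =-89100 /557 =-159.96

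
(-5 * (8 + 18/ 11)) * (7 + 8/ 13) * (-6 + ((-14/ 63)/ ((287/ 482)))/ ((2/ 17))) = 3365.52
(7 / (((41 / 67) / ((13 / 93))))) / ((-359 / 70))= -426790 / 1368867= -0.31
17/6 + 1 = 23/6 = 3.83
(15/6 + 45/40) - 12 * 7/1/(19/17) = -10873/152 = -71.53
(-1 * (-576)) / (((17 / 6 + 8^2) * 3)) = 1152 / 401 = 2.87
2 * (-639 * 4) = -5112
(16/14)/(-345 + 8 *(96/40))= -0.00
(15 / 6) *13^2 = 845 / 2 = 422.50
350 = 350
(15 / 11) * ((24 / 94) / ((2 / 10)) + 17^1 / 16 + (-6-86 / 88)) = -575505 / 90992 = -6.32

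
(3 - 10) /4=-7 /4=-1.75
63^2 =3969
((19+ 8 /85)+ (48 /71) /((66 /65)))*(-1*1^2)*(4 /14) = -2623526 /464695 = -5.65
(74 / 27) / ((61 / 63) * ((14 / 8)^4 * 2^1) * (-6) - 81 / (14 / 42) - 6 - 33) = -4736 / 675603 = -0.01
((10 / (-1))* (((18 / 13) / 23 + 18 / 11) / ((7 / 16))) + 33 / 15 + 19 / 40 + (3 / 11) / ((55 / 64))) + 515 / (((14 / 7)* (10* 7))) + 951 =9308489409 / 10130120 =918.89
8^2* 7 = 448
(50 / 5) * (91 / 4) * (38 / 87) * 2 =17290 / 87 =198.74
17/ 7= 2.43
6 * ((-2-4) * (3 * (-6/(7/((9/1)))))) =5832/7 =833.14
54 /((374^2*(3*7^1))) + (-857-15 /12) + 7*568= 3052688811 /979132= 3117.75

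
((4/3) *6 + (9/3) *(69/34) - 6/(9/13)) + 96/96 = 655/102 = 6.42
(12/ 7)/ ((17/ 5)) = 60/ 119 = 0.50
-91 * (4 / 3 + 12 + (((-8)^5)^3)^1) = 9605333580247496 / 3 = 3201777860082498.67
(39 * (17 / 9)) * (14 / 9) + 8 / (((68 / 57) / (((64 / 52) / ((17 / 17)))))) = 733022 / 5967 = 122.85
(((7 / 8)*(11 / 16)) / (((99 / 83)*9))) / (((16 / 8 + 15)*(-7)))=-83 / 176256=-0.00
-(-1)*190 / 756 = 95 / 378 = 0.25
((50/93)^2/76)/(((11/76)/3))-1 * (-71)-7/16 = 35843977/507408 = 70.64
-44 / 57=-0.77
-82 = -82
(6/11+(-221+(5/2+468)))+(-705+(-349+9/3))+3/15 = -800.75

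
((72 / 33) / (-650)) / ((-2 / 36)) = 216 / 3575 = 0.06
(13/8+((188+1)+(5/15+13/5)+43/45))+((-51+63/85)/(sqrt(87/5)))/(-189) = 1424 * sqrt(435)/465885+14005/72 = 194.58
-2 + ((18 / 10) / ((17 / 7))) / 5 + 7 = 2188 / 425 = 5.15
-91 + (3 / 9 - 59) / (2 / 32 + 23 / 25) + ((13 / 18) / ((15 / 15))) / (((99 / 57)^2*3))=-1160405143 / 7703586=-150.63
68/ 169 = 0.40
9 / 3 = 3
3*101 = 303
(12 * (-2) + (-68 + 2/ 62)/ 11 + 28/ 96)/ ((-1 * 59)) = 244597/ 482856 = 0.51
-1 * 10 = -10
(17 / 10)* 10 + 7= 24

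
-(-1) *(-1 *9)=-9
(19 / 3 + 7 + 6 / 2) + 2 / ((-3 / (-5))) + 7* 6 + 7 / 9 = 562 / 9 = 62.44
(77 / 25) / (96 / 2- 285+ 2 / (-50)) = -77 / 5926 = -0.01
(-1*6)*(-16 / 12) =8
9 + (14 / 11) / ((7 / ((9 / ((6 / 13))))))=138 / 11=12.55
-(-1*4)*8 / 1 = 32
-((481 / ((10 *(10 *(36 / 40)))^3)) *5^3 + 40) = -233761 / 5832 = -40.08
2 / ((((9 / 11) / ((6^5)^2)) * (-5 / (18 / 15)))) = -886837248 / 25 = -35473489.92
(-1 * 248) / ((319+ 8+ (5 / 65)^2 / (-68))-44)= -0.88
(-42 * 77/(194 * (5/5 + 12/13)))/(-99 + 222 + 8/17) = -357357/5090075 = -0.07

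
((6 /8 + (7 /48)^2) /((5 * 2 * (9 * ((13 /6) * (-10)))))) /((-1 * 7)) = 1777 /31449600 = 0.00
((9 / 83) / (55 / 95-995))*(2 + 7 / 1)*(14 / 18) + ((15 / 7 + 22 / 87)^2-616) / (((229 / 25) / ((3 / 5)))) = -591573720907667 / 14798904293922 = -39.97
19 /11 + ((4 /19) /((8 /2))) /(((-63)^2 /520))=1438529 /829521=1.73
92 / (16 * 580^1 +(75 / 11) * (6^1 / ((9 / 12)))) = 0.01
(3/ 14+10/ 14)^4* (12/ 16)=85683/ 153664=0.56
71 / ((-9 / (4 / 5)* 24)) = -71 / 270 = -0.26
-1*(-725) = 725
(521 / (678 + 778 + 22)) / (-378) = -0.00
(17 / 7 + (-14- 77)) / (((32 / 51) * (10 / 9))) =-14229 / 112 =-127.04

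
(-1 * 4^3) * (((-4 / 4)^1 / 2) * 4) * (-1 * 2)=-256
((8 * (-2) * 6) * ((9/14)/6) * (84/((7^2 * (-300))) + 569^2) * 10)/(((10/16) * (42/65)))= -82459943.03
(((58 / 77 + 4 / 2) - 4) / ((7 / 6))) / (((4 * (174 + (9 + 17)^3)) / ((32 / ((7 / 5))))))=-0.00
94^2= 8836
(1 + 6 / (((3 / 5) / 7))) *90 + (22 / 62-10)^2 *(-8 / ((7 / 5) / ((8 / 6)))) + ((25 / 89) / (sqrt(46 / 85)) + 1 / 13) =25 *sqrt(3910) / 4094 + 1490501771 / 262353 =5681.67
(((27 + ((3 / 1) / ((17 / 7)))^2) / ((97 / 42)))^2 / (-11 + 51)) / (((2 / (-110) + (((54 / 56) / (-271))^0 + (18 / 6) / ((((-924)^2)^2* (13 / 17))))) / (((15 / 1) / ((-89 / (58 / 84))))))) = -490269085373381987312640 / 1084526623666785616890509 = -0.45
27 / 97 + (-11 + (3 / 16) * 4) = -3869 / 388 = -9.97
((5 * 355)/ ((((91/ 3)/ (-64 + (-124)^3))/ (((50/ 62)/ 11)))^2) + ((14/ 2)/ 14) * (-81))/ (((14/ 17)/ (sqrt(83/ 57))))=8395406564547966549 * sqrt(4731)/ 10454592148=55234587082.98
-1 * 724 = -724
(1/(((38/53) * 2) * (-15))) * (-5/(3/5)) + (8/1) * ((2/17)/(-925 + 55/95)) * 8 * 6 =17286223/51058548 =0.34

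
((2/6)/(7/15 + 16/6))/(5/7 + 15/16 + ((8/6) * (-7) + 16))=336/26273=0.01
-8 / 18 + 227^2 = 463757 / 9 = 51528.56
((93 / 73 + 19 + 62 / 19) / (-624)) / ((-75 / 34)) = 92497 / 5409300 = 0.02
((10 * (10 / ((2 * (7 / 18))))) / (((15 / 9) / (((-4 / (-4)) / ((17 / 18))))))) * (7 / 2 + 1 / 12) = 34830 / 119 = 292.69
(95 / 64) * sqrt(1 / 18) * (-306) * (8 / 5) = -969 * sqrt(2) / 8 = -171.30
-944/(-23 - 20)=944/43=21.95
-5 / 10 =-1 / 2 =-0.50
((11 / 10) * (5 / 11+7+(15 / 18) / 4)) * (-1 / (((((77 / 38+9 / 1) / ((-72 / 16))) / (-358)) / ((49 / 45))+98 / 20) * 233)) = -337130927 / 45721735392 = -0.01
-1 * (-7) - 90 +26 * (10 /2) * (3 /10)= -44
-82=-82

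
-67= -67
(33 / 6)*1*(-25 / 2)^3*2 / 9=-171875 / 72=-2387.15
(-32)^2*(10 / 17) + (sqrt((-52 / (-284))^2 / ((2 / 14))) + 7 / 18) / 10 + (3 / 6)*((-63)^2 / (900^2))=13*sqrt(7) / 710 + 1843326497 / 3060000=602.44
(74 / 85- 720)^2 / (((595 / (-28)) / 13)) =-194292169552 / 614125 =-316372.35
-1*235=-235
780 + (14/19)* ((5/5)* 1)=14834/19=780.74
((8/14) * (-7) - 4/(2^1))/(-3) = 2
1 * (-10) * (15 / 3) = -50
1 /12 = 0.08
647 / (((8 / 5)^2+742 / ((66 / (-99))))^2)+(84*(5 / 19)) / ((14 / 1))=23127876755 / 14642789299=1.58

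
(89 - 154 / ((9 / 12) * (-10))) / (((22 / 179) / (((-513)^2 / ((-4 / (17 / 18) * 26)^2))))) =92048537739 / 4759040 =19341.83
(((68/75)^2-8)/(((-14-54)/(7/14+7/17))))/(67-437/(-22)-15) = 111034/82906875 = 0.00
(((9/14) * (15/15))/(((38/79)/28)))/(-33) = -237/209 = -1.13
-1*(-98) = 98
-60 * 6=-360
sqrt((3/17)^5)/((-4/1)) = -9*sqrt(51)/19652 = -0.00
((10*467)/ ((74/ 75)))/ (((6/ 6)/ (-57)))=-9982125/ 37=-269787.16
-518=-518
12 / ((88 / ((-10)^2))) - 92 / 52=1697 / 143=11.87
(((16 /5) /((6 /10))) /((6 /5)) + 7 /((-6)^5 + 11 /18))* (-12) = -22388584 /419871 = -53.32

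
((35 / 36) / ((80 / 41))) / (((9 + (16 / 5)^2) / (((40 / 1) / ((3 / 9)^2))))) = 35875 / 3848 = 9.32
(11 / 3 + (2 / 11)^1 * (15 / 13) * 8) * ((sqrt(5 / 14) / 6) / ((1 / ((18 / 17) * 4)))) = 4586 * sqrt(70) / 17017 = 2.25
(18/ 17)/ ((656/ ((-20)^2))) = 450/ 697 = 0.65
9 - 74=-65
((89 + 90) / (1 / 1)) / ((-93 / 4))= -716 / 93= -7.70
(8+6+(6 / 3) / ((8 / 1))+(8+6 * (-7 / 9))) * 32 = 1688 / 3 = 562.67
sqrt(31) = 5.57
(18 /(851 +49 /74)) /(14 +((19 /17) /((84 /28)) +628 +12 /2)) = 67932 /2083981541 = 0.00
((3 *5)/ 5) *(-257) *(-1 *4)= 3084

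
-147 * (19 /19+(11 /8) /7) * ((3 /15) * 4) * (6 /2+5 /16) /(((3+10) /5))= -74571 /416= -179.26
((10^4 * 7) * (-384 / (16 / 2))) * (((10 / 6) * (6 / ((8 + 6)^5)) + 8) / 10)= -6453903000 / 2401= -2688006.25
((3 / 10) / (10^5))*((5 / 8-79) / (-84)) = 627 / 224000000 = 0.00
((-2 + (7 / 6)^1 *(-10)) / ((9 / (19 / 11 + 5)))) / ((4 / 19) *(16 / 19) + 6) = -547637 / 331155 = -1.65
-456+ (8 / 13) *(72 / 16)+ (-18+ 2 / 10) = -30617 / 65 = -471.03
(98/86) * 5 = 245/43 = 5.70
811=811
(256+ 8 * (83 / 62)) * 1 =8268 / 31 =266.71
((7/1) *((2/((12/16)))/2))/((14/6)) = 4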